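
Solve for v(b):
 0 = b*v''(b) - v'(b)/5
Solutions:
 v(b) = C1 + C2*b^(6/5)


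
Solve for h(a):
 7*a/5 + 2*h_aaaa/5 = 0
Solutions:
 h(a) = C1 + C2*a + C3*a^2 + C4*a^3 - 7*a^5/240


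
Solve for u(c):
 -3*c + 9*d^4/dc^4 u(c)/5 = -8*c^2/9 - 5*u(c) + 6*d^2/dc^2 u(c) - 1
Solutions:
 u(c) = -8*c^2/45 + 3*c/5 + (C1 + C2*c)*exp(-sqrt(15)*c/3) + (C3 + C4*c)*exp(sqrt(15)*c/3) - 47/75


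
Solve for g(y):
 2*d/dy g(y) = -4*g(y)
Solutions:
 g(y) = C1*exp(-2*y)


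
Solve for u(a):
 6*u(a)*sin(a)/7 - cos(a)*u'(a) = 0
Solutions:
 u(a) = C1/cos(a)^(6/7)


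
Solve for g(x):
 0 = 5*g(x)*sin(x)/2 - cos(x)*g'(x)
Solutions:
 g(x) = C1/cos(x)^(5/2)


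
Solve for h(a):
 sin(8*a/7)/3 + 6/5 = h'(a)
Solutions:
 h(a) = C1 + 6*a/5 - 7*cos(8*a/7)/24


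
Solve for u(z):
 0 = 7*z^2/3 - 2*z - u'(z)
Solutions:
 u(z) = C1 + 7*z^3/9 - z^2


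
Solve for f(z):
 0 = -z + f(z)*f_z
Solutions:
 f(z) = -sqrt(C1 + z^2)
 f(z) = sqrt(C1 + z^2)


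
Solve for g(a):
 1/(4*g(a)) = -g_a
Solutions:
 g(a) = -sqrt(C1 - 2*a)/2
 g(a) = sqrt(C1 - 2*a)/2


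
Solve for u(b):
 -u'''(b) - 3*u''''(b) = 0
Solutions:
 u(b) = C1 + C2*b + C3*b^2 + C4*exp(-b/3)


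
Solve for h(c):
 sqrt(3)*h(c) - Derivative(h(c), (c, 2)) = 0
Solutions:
 h(c) = C1*exp(-3^(1/4)*c) + C2*exp(3^(1/4)*c)


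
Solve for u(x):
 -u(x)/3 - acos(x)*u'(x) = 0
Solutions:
 u(x) = C1*exp(-Integral(1/acos(x), x)/3)


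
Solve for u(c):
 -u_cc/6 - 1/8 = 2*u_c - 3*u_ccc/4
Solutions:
 u(c) = C1 + C2*exp(c*(1 - sqrt(217))/9) + C3*exp(c*(1 + sqrt(217))/9) - c/16


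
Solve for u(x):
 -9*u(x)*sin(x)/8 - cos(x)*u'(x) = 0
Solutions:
 u(x) = C1*cos(x)^(9/8)


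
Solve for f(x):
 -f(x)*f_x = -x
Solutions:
 f(x) = -sqrt(C1 + x^2)
 f(x) = sqrt(C1 + x^2)


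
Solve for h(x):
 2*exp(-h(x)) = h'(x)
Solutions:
 h(x) = log(C1 + 2*x)


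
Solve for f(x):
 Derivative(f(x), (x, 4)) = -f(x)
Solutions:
 f(x) = (C1*sin(sqrt(2)*x/2) + C2*cos(sqrt(2)*x/2))*exp(-sqrt(2)*x/2) + (C3*sin(sqrt(2)*x/2) + C4*cos(sqrt(2)*x/2))*exp(sqrt(2)*x/2)


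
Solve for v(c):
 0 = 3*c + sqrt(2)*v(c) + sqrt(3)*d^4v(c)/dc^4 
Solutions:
 v(c) = -3*sqrt(2)*c/2 + (C1*sin(2^(5/8)*3^(7/8)*c/6) + C2*cos(2^(5/8)*3^(7/8)*c/6))*exp(-2^(5/8)*3^(7/8)*c/6) + (C3*sin(2^(5/8)*3^(7/8)*c/6) + C4*cos(2^(5/8)*3^(7/8)*c/6))*exp(2^(5/8)*3^(7/8)*c/6)


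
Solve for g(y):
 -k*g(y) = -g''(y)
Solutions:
 g(y) = C1*exp(-sqrt(k)*y) + C2*exp(sqrt(k)*y)


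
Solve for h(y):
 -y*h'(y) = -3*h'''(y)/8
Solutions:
 h(y) = C1 + Integral(C2*airyai(2*3^(2/3)*y/3) + C3*airybi(2*3^(2/3)*y/3), y)


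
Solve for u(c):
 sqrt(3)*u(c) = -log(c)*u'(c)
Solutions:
 u(c) = C1*exp(-sqrt(3)*li(c))


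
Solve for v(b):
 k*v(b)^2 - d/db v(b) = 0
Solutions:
 v(b) = -1/(C1 + b*k)


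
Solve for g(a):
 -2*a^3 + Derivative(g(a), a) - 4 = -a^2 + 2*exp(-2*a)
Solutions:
 g(a) = C1 + a^4/2 - a^3/3 + 4*a - exp(-2*a)


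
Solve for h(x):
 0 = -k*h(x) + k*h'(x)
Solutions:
 h(x) = C1*exp(x)


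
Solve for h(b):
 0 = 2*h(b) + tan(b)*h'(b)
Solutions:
 h(b) = C1/sin(b)^2


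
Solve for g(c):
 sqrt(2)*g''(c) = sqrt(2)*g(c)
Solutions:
 g(c) = C1*exp(-c) + C2*exp(c)


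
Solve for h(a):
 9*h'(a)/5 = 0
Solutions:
 h(a) = C1


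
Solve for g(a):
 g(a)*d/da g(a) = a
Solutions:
 g(a) = -sqrt(C1 + a^2)
 g(a) = sqrt(C1 + a^2)


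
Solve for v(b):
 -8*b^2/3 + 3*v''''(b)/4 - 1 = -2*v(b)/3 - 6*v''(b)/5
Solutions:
 v(b) = 4*b^2 + (C1*sin(2^(3/4)*sqrt(3)*b*cos(atan(sqrt(14)/6)/2)/3) + C2*cos(2^(3/4)*sqrt(3)*b*cos(atan(sqrt(14)/6)/2)/3))*exp(-2^(3/4)*sqrt(3)*b*sin(atan(sqrt(14)/6)/2)/3) + (C3*sin(2^(3/4)*sqrt(3)*b*cos(atan(sqrt(14)/6)/2)/3) + C4*cos(2^(3/4)*sqrt(3)*b*cos(atan(sqrt(14)/6)/2)/3))*exp(2^(3/4)*sqrt(3)*b*sin(atan(sqrt(14)/6)/2)/3) - 129/10


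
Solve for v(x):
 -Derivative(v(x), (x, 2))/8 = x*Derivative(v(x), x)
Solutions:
 v(x) = C1 + C2*erf(2*x)


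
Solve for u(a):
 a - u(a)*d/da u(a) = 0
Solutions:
 u(a) = -sqrt(C1 + a^2)
 u(a) = sqrt(C1 + a^2)


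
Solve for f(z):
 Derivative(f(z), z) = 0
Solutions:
 f(z) = C1


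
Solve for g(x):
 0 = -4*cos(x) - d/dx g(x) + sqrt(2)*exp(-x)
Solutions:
 g(x) = C1 - 4*sin(x) - sqrt(2)*exp(-x)


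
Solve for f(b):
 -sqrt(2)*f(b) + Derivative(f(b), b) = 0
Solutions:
 f(b) = C1*exp(sqrt(2)*b)


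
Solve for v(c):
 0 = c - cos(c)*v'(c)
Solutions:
 v(c) = C1 + Integral(c/cos(c), c)


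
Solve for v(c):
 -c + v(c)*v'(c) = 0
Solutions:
 v(c) = -sqrt(C1 + c^2)
 v(c) = sqrt(C1 + c^2)


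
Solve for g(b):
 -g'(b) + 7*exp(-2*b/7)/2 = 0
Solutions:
 g(b) = C1 - 49*exp(-2*b/7)/4


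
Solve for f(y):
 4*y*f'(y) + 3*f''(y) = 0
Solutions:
 f(y) = C1 + C2*erf(sqrt(6)*y/3)


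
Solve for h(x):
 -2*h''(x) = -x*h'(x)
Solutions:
 h(x) = C1 + C2*erfi(x/2)


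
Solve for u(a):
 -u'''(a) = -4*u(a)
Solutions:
 u(a) = C3*exp(2^(2/3)*a) + (C1*sin(2^(2/3)*sqrt(3)*a/2) + C2*cos(2^(2/3)*sqrt(3)*a/2))*exp(-2^(2/3)*a/2)


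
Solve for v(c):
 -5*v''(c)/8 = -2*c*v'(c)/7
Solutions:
 v(c) = C1 + C2*erfi(2*sqrt(70)*c/35)


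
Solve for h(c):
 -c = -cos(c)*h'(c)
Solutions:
 h(c) = C1 + Integral(c/cos(c), c)


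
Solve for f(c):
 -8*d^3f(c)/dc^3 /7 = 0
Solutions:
 f(c) = C1 + C2*c + C3*c^2


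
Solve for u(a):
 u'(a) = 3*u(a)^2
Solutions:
 u(a) = -1/(C1 + 3*a)


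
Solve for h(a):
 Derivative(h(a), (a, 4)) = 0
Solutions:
 h(a) = C1 + C2*a + C3*a^2 + C4*a^3


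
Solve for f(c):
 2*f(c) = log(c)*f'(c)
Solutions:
 f(c) = C1*exp(2*li(c))


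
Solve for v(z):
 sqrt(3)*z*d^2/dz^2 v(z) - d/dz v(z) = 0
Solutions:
 v(z) = C1 + C2*z^(sqrt(3)/3 + 1)


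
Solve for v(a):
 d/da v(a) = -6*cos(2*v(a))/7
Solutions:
 6*a/7 - log(sin(2*v(a)) - 1)/4 + log(sin(2*v(a)) + 1)/4 = C1


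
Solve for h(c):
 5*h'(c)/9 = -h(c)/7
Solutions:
 h(c) = C1*exp(-9*c/35)


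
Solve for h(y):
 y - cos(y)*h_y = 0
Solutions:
 h(y) = C1 + Integral(y/cos(y), y)


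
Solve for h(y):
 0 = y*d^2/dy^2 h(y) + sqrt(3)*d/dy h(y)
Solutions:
 h(y) = C1 + C2*y^(1 - sqrt(3))


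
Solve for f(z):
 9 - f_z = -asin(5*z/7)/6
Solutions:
 f(z) = C1 + z*asin(5*z/7)/6 + 9*z + sqrt(49 - 25*z^2)/30


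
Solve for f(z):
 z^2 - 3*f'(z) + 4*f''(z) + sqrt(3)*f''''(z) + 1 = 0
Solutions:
 f(z) = C1 + C2*exp(z*(-2^(2/3)*3^(1/6)*(27 + sqrt(256*sqrt(3) + 729))^(1/3) + 8*6^(1/3)/(27 + sqrt(256*sqrt(3) + 729))^(1/3))/12)*sin(z*(8*2^(1/3)*3^(5/6)/(27 + sqrt(256*sqrt(3) + 729))^(1/3) + 6^(2/3)*(27 + sqrt(256*sqrt(3) + 729))^(1/3))/12) + C3*exp(z*(-2^(2/3)*3^(1/6)*(27 + sqrt(256*sqrt(3) + 729))^(1/3) + 8*6^(1/3)/(27 + sqrt(256*sqrt(3) + 729))^(1/3))/12)*cos(z*(8*2^(1/3)*3^(5/6)/(27 + sqrt(256*sqrt(3) + 729))^(1/3) + 6^(2/3)*(27 + sqrt(256*sqrt(3) + 729))^(1/3))/12) + C4*exp(-z*(-2^(2/3)*3^(1/6)*(27 + sqrt(256*sqrt(3) + 729))^(1/3) + 8*6^(1/3)/(27 + sqrt(256*sqrt(3) + 729))^(1/3))/6) + z^3/9 + 4*z^2/9 + 41*z/27


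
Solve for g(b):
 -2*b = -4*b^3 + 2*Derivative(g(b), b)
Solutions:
 g(b) = C1 + b^4/2 - b^2/2


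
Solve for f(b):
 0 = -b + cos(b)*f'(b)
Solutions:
 f(b) = C1 + Integral(b/cos(b), b)


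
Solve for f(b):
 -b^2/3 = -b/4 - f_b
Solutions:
 f(b) = C1 + b^3/9 - b^2/8


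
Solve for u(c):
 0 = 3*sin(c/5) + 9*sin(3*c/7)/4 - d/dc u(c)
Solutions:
 u(c) = C1 - 15*cos(c/5) - 21*cos(3*c/7)/4


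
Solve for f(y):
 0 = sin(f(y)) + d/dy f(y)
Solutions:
 f(y) = -acos((-C1 - exp(2*y))/(C1 - exp(2*y))) + 2*pi
 f(y) = acos((-C1 - exp(2*y))/(C1 - exp(2*y)))


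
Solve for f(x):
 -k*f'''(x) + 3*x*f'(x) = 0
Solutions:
 f(x) = C1 + Integral(C2*airyai(3^(1/3)*x*(1/k)^(1/3)) + C3*airybi(3^(1/3)*x*(1/k)^(1/3)), x)


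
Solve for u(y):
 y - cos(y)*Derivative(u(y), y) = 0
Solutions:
 u(y) = C1 + Integral(y/cos(y), y)


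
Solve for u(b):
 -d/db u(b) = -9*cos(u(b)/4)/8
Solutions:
 -9*b/8 - 2*log(sin(u(b)/4) - 1) + 2*log(sin(u(b)/4) + 1) = C1


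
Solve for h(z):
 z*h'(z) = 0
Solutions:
 h(z) = C1


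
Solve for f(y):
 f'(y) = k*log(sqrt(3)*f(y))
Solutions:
 Integral(1/(2*log(_y) + log(3)), (_y, f(y))) = C1 + k*y/2


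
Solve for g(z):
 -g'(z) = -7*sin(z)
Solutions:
 g(z) = C1 - 7*cos(z)


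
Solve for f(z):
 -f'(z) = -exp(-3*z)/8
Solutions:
 f(z) = C1 - exp(-3*z)/24


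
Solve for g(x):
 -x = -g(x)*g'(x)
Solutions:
 g(x) = -sqrt(C1 + x^2)
 g(x) = sqrt(C1 + x^2)


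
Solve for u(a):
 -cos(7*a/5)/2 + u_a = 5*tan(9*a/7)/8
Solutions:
 u(a) = C1 - 35*log(cos(9*a/7))/72 + 5*sin(7*a/5)/14


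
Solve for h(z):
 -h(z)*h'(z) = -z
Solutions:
 h(z) = -sqrt(C1 + z^2)
 h(z) = sqrt(C1 + z^2)


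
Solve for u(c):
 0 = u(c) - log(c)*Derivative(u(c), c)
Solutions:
 u(c) = C1*exp(li(c))


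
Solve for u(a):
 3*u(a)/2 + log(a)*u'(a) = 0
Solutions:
 u(a) = C1*exp(-3*li(a)/2)


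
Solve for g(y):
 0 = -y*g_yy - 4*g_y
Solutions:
 g(y) = C1 + C2/y^3


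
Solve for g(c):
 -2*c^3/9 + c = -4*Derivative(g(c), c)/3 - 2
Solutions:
 g(c) = C1 + c^4/24 - 3*c^2/8 - 3*c/2


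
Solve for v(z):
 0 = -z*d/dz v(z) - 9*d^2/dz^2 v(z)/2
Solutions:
 v(z) = C1 + C2*erf(z/3)


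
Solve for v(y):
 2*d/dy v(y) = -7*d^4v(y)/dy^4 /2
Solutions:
 v(y) = C1 + C4*exp(-14^(2/3)*y/7) + (C2*sin(14^(2/3)*sqrt(3)*y/14) + C3*cos(14^(2/3)*sqrt(3)*y/14))*exp(14^(2/3)*y/14)


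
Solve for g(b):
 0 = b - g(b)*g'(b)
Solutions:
 g(b) = -sqrt(C1 + b^2)
 g(b) = sqrt(C1 + b^2)


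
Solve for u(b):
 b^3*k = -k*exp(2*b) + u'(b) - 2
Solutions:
 u(b) = C1 + b^4*k/4 + 2*b + k*exp(2*b)/2


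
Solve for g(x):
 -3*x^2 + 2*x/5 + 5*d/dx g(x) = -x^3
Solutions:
 g(x) = C1 - x^4/20 + x^3/5 - x^2/25


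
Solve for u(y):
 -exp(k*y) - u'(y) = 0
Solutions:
 u(y) = C1 - exp(k*y)/k


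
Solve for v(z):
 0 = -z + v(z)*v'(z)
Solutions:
 v(z) = -sqrt(C1 + z^2)
 v(z) = sqrt(C1 + z^2)


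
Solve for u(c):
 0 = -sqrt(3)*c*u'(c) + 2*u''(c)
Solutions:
 u(c) = C1 + C2*erfi(3^(1/4)*c/2)


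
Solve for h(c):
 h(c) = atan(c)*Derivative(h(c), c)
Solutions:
 h(c) = C1*exp(Integral(1/atan(c), c))


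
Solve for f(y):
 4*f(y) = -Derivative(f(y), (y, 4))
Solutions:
 f(y) = (C1*sin(y) + C2*cos(y))*exp(-y) + (C3*sin(y) + C4*cos(y))*exp(y)


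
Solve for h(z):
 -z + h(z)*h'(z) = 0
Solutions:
 h(z) = -sqrt(C1 + z^2)
 h(z) = sqrt(C1 + z^2)


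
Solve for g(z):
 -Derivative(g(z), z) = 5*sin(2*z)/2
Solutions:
 g(z) = C1 + 5*cos(2*z)/4


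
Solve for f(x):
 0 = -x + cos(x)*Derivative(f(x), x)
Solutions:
 f(x) = C1 + Integral(x/cos(x), x)


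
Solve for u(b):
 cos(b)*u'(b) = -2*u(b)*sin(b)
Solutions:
 u(b) = C1*cos(b)^2


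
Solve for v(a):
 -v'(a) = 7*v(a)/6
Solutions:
 v(a) = C1*exp(-7*a/6)


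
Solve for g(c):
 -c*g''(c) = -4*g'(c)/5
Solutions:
 g(c) = C1 + C2*c^(9/5)


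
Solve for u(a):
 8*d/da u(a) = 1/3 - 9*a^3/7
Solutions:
 u(a) = C1 - 9*a^4/224 + a/24


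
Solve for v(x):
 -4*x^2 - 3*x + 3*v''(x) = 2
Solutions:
 v(x) = C1 + C2*x + x^4/9 + x^3/6 + x^2/3


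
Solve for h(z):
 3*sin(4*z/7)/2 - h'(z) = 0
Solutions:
 h(z) = C1 - 21*cos(4*z/7)/8


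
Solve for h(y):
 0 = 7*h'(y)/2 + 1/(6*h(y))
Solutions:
 h(y) = -sqrt(C1 - 42*y)/21
 h(y) = sqrt(C1 - 42*y)/21


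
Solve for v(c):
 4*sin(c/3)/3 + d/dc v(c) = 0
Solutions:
 v(c) = C1 + 4*cos(c/3)


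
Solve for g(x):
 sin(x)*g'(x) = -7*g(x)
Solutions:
 g(x) = C1*sqrt(cos(x) + 1)*(cos(x)^3 + 3*cos(x)^2 + 3*cos(x) + 1)/(sqrt(cos(x) - 1)*(cos(x)^3 - 3*cos(x)^2 + 3*cos(x) - 1))


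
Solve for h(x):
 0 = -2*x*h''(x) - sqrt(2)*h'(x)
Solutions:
 h(x) = C1 + C2*x^(1 - sqrt(2)/2)


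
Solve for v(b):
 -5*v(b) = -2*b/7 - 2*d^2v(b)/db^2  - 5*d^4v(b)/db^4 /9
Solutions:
 v(b) = C1*exp(-sqrt(15)*b*sqrt(-3 + sqrt(34))/5) + C2*exp(sqrt(15)*b*sqrt(-3 + sqrt(34))/5) + C3*sin(sqrt(15)*b*sqrt(3 + sqrt(34))/5) + C4*cos(sqrt(15)*b*sqrt(3 + sqrt(34))/5) + 2*b/35


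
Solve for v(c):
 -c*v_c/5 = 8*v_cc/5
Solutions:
 v(c) = C1 + C2*erf(c/4)


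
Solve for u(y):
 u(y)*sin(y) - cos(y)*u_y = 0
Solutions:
 u(y) = C1/cos(y)


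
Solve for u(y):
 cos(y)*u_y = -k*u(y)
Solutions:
 u(y) = C1*exp(k*(log(sin(y) - 1) - log(sin(y) + 1))/2)


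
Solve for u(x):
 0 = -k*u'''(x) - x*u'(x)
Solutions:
 u(x) = C1 + Integral(C2*airyai(x*(-1/k)^(1/3)) + C3*airybi(x*(-1/k)^(1/3)), x)


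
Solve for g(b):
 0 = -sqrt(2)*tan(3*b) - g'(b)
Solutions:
 g(b) = C1 + sqrt(2)*log(cos(3*b))/3


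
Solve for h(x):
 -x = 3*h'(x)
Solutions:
 h(x) = C1 - x^2/6


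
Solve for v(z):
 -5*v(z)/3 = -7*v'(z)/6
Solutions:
 v(z) = C1*exp(10*z/7)


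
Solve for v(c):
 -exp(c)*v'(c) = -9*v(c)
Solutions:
 v(c) = C1*exp(-9*exp(-c))


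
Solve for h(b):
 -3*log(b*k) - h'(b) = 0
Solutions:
 h(b) = C1 - 3*b*log(b*k) + 3*b


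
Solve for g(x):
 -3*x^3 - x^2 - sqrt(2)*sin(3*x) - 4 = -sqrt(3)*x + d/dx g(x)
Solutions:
 g(x) = C1 - 3*x^4/4 - x^3/3 + sqrt(3)*x^2/2 - 4*x + sqrt(2)*cos(3*x)/3


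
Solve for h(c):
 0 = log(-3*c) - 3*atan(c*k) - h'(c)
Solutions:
 h(c) = C1 + c*log(-c) - c + c*log(3) - 3*Piecewise((c*atan(c*k) - log(c^2*k^2 + 1)/(2*k), Ne(k, 0)), (0, True))


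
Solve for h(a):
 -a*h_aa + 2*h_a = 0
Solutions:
 h(a) = C1 + C2*a^3


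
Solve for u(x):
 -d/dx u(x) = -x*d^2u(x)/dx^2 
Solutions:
 u(x) = C1 + C2*x^2


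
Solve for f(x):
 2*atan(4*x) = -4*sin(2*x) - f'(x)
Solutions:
 f(x) = C1 - 2*x*atan(4*x) + log(16*x^2 + 1)/4 + 2*cos(2*x)


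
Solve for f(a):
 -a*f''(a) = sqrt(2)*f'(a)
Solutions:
 f(a) = C1 + C2*a^(1 - sqrt(2))


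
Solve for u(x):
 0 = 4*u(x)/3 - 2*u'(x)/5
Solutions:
 u(x) = C1*exp(10*x/3)


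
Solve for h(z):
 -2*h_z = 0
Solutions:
 h(z) = C1


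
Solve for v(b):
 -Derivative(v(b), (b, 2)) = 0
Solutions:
 v(b) = C1 + C2*b


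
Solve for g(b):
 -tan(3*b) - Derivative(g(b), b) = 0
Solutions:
 g(b) = C1 + log(cos(3*b))/3


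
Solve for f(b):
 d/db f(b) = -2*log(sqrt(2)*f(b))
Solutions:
 Integral(1/(2*log(_y) + log(2)), (_y, f(b))) = C1 - b


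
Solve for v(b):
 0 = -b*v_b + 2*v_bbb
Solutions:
 v(b) = C1 + Integral(C2*airyai(2^(2/3)*b/2) + C3*airybi(2^(2/3)*b/2), b)


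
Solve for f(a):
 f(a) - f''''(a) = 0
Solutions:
 f(a) = C1*exp(-a) + C2*exp(a) + C3*sin(a) + C4*cos(a)


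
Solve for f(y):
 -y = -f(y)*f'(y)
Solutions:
 f(y) = -sqrt(C1 + y^2)
 f(y) = sqrt(C1 + y^2)


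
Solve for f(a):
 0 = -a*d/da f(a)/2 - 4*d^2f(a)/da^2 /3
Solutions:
 f(a) = C1 + C2*erf(sqrt(3)*a/4)


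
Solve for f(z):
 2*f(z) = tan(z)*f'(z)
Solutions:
 f(z) = C1*sin(z)^2


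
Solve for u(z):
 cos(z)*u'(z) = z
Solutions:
 u(z) = C1 + Integral(z/cos(z), z)


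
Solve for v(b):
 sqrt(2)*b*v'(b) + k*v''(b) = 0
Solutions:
 v(b) = C1 + C2*sqrt(k)*erf(2^(3/4)*b*sqrt(1/k)/2)


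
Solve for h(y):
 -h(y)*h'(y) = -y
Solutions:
 h(y) = -sqrt(C1 + y^2)
 h(y) = sqrt(C1 + y^2)


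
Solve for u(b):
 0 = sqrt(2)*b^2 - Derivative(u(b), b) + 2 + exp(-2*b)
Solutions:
 u(b) = C1 + sqrt(2)*b^3/3 + 2*b - exp(-2*b)/2


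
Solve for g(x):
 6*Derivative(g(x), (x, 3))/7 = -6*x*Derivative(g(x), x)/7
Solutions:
 g(x) = C1 + Integral(C2*airyai(-x) + C3*airybi(-x), x)


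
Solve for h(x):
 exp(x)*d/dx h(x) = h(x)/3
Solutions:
 h(x) = C1*exp(-exp(-x)/3)


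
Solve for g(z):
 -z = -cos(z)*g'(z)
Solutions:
 g(z) = C1 + Integral(z/cos(z), z)


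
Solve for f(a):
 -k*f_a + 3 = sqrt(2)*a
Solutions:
 f(a) = C1 - sqrt(2)*a^2/(2*k) + 3*a/k


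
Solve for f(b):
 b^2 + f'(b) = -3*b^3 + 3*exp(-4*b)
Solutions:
 f(b) = C1 - 3*b^4/4 - b^3/3 - 3*exp(-4*b)/4


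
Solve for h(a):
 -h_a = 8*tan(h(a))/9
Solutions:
 h(a) = pi - asin(C1*exp(-8*a/9))
 h(a) = asin(C1*exp(-8*a/9))


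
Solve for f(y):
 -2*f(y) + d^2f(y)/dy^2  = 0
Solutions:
 f(y) = C1*exp(-sqrt(2)*y) + C2*exp(sqrt(2)*y)


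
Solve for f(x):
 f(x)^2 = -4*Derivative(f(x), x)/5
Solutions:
 f(x) = 4/(C1 + 5*x)


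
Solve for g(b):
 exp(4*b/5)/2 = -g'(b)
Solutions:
 g(b) = C1 - 5*exp(4*b/5)/8


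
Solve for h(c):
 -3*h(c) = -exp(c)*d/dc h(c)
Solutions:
 h(c) = C1*exp(-3*exp(-c))


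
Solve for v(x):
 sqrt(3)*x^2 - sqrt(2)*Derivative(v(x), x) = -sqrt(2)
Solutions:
 v(x) = C1 + sqrt(6)*x^3/6 + x


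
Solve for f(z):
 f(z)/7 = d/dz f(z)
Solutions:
 f(z) = C1*exp(z/7)


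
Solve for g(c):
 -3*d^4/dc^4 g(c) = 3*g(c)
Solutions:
 g(c) = (C1*sin(sqrt(2)*c/2) + C2*cos(sqrt(2)*c/2))*exp(-sqrt(2)*c/2) + (C3*sin(sqrt(2)*c/2) + C4*cos(sqrt(2)*c/2))*exp(sqrt(2)*c/2)


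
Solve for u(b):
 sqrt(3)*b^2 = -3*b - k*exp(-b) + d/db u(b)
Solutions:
 u(b) = C1 + sqrt(3)*b^3/3 + 3*b^2/2 - k*exp(-b)


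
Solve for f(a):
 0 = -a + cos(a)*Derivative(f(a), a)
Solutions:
 f(a) = C1 + Integral(a/cos(a), a)


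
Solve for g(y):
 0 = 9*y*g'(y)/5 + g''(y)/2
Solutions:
 g(y) = C1 + C2*erf(3*sqrt(5)*y/5)


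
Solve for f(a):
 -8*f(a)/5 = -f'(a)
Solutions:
 f(a) = C1*exp(8*a/5)


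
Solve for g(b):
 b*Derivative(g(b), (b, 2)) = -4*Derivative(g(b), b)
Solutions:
 g(b) = C1 + C2/b^3


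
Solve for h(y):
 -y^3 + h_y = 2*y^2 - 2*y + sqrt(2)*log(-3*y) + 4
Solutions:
 h(y) = C1 + y^4/4 + 2*y^3/3 - y^2 + sqrt(2)*y*log(-y) + y*(-sqrt(2) + sqrt(2)*log(3) + 4)


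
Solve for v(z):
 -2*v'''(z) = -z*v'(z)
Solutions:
 v(z) = C1 + Integral(C2*airyai(2^(2/3)*z/2) + C3*airybi(2^(2/3)*z/2), z)


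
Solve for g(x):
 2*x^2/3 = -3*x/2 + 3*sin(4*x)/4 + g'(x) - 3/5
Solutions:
 g(x) = C1 + 2*x^3/9 + 3*x^2/4 + 3*x/5 + 3*cos(4*x)/16


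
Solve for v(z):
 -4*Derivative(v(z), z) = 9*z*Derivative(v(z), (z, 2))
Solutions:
 v(z) = C1 + C2*z^(5/9)


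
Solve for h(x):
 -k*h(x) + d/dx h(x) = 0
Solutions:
 h(x) = C1*exp(k*x)


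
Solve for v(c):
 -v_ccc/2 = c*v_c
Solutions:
 v(c) = C1 + Integral(C2*airyai(-2^(1/3)*c) + C3*airybi(-2^(1/3)*c), c)


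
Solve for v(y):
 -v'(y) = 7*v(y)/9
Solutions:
 v(y) = C1*exp(-7*y/9)


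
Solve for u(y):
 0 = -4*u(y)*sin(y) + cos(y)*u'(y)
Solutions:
 u(y) = C1/cos(y)^4


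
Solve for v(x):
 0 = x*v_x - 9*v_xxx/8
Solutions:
 v(x) = C1 + Integral(C2*airyai(2*3^(1/3)*x/3) + C3*airybi(2*3^(1/3)*x/3), x)


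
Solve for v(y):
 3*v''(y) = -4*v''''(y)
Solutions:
 v(y) = C1 + C2*y + C3*sin(sqrt(3)*y/2) + C4*cos(sqrt(3)*y/2)


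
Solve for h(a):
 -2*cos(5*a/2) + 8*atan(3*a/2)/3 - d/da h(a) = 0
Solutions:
 h(a) = C1 + 8*a*atan(3*a/2)/3 - 8*log(9*a^2 + 4)/9 - 4*sin(5*a/2)/5


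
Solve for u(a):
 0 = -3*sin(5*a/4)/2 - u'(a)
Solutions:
 u(a) = C1 + 6*cos(5*a/4)/5


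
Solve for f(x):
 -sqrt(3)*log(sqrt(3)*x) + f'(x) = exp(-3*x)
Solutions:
 f(x) = C1 + sqrt(3)*x*log(x) + sqrt(3)*x*(-1 + log(3)/2) - exp(-3*x)/3


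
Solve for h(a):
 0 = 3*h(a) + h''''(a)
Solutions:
 h(a) = (C1*sin(sqrt(2)*3^(1/4)*a/2) + C2*cos(sqrt(2)*3^(1/4)*a/2))*exp(-sqrt(2)*3^(1/4)*a/2) + (C3*sin(sqrt(2)*3^(1/4)*a/2) + C4*cos(sqrt(2)*3^(1/4)*a/2))*exp(sqrt(2)*3^(1/4)*a/2)


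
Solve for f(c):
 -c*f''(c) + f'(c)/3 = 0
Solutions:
 f(c) = C1 + C2*c^(4/3)


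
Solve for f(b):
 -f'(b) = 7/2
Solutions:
 f(b) = C1 - 7*b/2


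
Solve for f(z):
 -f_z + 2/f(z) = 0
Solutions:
 f(z) = -sqrt(C1 + 4*z)
 f(z) = sqrt(C1 + 4*z)


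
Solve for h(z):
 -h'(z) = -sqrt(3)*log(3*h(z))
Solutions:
 -sqrt(3)*Integral(1/(log(_y) + log(3)), (_y, h(z)))/3 = C1 - z


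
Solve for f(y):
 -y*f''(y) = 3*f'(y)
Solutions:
 f(y) = C1 + C2/y^2


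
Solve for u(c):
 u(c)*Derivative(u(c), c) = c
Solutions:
 u(c) = -sqrt(C1 + c^2)
 u(c) = sqrt(C1 + c^2)


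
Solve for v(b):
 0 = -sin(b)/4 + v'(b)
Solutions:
 v(b) = C1 - cos(b)/4


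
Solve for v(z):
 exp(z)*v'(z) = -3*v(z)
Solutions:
 v(z) = C1*exp(3*exp(-z))


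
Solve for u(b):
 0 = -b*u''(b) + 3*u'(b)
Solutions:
 u(b) = C1 + C2*b^4


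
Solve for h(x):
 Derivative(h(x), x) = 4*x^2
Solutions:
 h(x) = C1 + 4*x^3/3


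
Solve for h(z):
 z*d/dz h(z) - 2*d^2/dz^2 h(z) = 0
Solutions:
 h(z) = C1 + C2*erfi(z/2)


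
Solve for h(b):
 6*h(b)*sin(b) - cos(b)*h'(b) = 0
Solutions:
 h(b) = C1/cos(b)^6


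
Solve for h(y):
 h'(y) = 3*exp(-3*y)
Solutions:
 h(y) = C1 - exp(-3*y)


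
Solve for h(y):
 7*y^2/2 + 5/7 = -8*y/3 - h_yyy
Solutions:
 h(y) = C1 + C2*y + C3*y^2 - 7*y^5/120 - y^4/9 - 5*y^3/42


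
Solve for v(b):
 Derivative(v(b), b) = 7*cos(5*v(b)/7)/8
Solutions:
 -7*b/8 - 7*log(sin(5*v(b)/7) - 1)/10 + 7*log(sin(5*v(b)/7) + 1)/10 = C1


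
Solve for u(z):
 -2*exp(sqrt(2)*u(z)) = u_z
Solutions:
 u(z) = sqrt(2)*(2*log(1/(C1 + 2*z)) - log(2))/4


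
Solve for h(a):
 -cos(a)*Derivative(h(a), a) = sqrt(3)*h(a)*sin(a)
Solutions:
 h(a) = C1*cos(a)^(sqrt(3))


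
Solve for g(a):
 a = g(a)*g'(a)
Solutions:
 g(a) = -sqrt(C1 + a^2)
 g(a) = sqrt(C1 + a^2)


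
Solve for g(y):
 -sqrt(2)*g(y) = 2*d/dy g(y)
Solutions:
 g(y) = C1*exp(-sqrt(2)*y/2)


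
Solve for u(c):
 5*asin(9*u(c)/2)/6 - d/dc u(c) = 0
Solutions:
 Integral(1/asin(9*_y/2), (_y, u(c))) = C1 + 5*c/6


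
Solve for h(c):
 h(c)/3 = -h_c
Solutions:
 h(c) = C1*exp(-c/3)


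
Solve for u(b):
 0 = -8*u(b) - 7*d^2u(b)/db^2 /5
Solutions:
 u(b) = C1*sin(2*sqrt(70)*b/7) + C2*cos(2*sqrt(70)*b/7)


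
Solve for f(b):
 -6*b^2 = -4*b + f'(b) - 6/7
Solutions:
 f(b) = C1 - 2*b^3 + 2*b^2 + 6*b/7


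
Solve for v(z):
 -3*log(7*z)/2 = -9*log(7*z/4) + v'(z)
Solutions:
 v(z) = C1 + 15*z*log(z)/2 - 18*z*log(2) - 15*z/2 + 15*z*log(7)/2


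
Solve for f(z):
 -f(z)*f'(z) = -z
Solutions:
 f(z) = -sqrt(C1 + z^2)
 f(z) = sqrt(C1 + z^2)


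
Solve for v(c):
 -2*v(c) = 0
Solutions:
 v(c) = 0


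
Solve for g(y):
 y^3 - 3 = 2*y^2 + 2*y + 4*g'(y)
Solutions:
 g(y) = C1 + y^4/16 - y^3/6 - y^2/4 - 3*y/4


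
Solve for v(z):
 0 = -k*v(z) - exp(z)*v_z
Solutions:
 v(z) = C1*exp(k*exp(-z))


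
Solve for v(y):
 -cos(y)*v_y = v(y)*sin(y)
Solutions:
 v(y) = C1*cos(y)


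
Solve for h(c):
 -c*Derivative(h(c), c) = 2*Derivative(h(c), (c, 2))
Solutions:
 h(c) = C1 + C2*erf(c/2)


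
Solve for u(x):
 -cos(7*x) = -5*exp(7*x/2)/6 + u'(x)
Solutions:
 u(x) = C1 + 5*exp(7*x/2)/21 - sin(7*x)/7


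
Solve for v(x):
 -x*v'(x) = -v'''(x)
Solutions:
 v(x) = C1 + Integral(C2*airyai(x) + C3*airybi(x), x)


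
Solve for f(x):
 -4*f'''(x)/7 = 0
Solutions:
 f(x) = C1 + C2*x + C3*x^2


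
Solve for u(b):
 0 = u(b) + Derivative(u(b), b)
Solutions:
 u(b) = C1*exp(-b)


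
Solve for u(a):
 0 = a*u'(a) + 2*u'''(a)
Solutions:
 u(a) = C1 + Integral(C2*airyai(-2^(2/3)*a/2) + C3*airybi(-2^(2/3)*a/2), a)


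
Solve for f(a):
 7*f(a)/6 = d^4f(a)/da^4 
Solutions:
 f(a) = C1*exp(-6^(3/4)*7^(1/4)*a/6) + C2*exp(6^(3/4)*7^(1/4)*a/6) + C3*sin(6^(3/4)*7^(1/4)*a/6) + C4*cos(6^(3/4)*7^(1/4)*a/6)


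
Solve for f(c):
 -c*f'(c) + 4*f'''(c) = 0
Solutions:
 f(c) = C1 + Integral(C2*airyai(2^(1/3)*c/2) + C3*airybi(2^(1/3)*c/2), c)


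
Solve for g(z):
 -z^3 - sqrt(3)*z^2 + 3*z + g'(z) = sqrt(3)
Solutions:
 g(z) = C1 + z^4/4 + sqrt(3)*z^3/3 - 3*z^2/2 + sqrt(3)*z


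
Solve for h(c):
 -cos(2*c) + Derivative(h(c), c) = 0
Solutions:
 h(c) = C1 + sin(2*c)/2


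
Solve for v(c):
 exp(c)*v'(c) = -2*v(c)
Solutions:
 v(c) = C1*exp(2*exp(-c))


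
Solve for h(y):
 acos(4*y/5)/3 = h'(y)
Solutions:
 h(y) = C1 + y*acos(4*y/5)/3 - sqrt(25 - 16*y^2)/12


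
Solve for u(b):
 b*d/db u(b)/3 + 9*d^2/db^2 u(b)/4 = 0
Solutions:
 u(b) = C1 + C2*erf(sqrt(6)*b/9)


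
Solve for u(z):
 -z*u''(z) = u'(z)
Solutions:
 u(z) = C1 + C2*log(z)


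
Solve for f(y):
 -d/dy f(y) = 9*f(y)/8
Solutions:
 f(y) = C1*exp(-9*y/8)


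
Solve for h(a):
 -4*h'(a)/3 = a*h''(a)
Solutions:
 h(a) = C1 + C2/a^(1/3)


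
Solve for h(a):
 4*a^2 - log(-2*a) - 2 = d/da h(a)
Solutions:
 h(a) = C1 + 4*a^3/3 - a*log(-a) + a*(-1 - log(2))


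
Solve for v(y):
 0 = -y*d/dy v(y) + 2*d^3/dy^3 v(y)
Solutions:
 v(y) = C1 + Integral(C2*airyai(2^(2/3)*y/2) + C3*airybi(2^(2/3)*y/2), y)


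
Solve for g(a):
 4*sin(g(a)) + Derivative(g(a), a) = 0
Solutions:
 g(a) = -acos((-C1 - exp(8*a))/(C1 - exp(8*a))) + 2*pi
 g(a) = acos((-C1 - exp(8*a))/(C1 - exp(8*a)))


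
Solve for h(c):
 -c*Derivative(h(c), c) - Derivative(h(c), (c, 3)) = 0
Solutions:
 h(c) = C1 + Integral(C2*airyai(-c) + C3*airybi(-c), c)


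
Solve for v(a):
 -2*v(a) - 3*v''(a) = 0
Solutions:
 v(a) = C1*sin(sqrt(6)*a/3) + C2*cos(sqrt(6)*a/3)


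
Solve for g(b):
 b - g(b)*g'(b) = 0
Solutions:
 g(b) = -sqrt(C1 + b^2)
 g(b) = sqrt(C1 + b^2)


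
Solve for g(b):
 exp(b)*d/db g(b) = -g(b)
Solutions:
 g(b) = C1*exp(exp(-b))


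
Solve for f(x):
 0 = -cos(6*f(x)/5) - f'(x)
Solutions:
 x - 5*log(sin(6*f(x)/5) - 1)/12 + 5*log(sin(6*f(x)/5) + 1)/12 = C1


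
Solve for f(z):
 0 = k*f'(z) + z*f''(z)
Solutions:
 f(z) = C1 + z^(1 - re(k))*(C2*sin(log(z)*Abs(im(k))) + C3*cos(log(z)*im(k)))


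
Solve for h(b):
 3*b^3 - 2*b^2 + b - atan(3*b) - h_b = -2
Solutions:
 h(b) = C1 + 3*b^4/4 - 2*b^3/3 + b^2/2 - b*atan(3*b) + 2*b + log(9*b^2 + 1)/6


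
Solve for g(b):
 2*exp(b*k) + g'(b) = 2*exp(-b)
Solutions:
 g(b) = C1 - 2*exp(-b) - 2*exp(b*k)/k


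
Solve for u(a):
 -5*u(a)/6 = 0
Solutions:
 u(a) = 0


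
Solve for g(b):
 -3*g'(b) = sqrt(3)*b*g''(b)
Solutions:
 g(b) = C1 + C2*b^(1 - sqrt(3))


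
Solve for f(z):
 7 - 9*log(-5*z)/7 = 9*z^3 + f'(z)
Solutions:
 f(z) = C1 - 9*z^4/4 - 9*z*log(-z)/7 + z*(58 - 9*log(5))/7


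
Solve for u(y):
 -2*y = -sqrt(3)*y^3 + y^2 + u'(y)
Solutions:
 u(y) = C1 + sqrt(3)*y^4/4 - y^3/3 - y^2


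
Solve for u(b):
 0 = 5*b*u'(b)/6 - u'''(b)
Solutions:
 u(b) = C1 + Integral(C2*airyai(5^(1/3)*6^(2/3)*b/6) + C3*airybi(5^(1/3)*6^(2/3)*b/6), b)


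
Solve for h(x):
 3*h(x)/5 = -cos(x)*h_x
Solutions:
 h(x) = C1*(sin(x) - 1)^(3/10)/(sin(x) + 1)^(3/10)


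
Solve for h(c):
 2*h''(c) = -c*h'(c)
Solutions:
 h(c) = C1 + C2*erf(c/2)


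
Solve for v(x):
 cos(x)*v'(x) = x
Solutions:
 v(x) = C1 + Integral(x/cos(x), x)


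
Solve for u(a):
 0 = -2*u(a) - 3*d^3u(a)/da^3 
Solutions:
 u(a) = C3*exp(-2^(1/3)*3^(2/3)*a/3) + (C1*sin(2^(1/3)*3^(1/6)*a/2) + C2*cos(2^(1/3)*3^(1/6)*a/2))*exp(2^(1/3)*3^(2/3)*a/6)


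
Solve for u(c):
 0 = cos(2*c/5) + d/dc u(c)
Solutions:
 u(c) = C1 - 5*sin(2*c/5)/2


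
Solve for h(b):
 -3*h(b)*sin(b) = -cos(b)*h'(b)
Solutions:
 h(b) = C1/cos(b)^3


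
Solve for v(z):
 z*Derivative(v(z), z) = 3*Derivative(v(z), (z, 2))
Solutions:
 v(z) = C1 + C2*erfi(sqrt(6)*z/6)


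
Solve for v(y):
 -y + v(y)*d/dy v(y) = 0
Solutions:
 v(y) = -sqrt(C1 + y^2)
 v(y) = sqrt(C1 + y^2)


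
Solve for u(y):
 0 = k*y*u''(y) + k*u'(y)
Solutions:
 u(y) = C1 + C2*log(y)


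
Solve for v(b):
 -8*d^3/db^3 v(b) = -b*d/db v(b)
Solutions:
 v(b) = C1 + Integral(C2*airyai(b/2) + C3*airybi(b/2), b)


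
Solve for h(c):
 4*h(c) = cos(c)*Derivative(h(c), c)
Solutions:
 h(c) = C1*(sin(c)^2 + 2*sin(c) + 1)/(sin(c)^2 - 2*sin(c) + 1)


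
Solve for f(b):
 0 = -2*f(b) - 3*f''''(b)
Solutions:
 f(b) = (C1*sin(6^(3/4)*b/6) + C2*cos(6^(3/4)*b/6))*exp(-6^(3/4)*b/6) + (C3*sin(6^(3/4)*b/6) + C4*cos(6^(3/4)*b/6))*exp(6^(3/4)*b/6)


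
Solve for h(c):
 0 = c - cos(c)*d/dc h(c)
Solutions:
 h(c) = C1 + Integral(c/cos(c), c)


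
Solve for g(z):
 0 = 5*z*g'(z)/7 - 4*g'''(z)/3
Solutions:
 g(z) = C1 + Integral(C2*airyai(1470^(1/3)*z/14) + C3*airybi(1470^(1/3)*z/14), z)


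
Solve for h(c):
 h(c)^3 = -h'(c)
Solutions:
 h(c) = -sqrt(2)*sqrt(-1/(C1 - c))/2
 h(c) = sqrt(2)*sqrt(-1/(C1 - c))/2


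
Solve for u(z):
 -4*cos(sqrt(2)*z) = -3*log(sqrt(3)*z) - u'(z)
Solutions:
 u(z) = C1 - 3*z*log(z) - 3*z*log(3)/2 + 3*z + 2*sqrt(2)*sin(sqrt(2)*z)


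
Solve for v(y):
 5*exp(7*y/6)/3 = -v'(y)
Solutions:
 v(y) = C1 - 10*exp(7*y/6)/7


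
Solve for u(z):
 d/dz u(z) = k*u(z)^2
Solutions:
 u(z) = -1/(C1 + k*z)


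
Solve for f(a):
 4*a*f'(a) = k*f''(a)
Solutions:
 f(a) = C1 + C2*erf(sqrt(2)*a*sqrt(-1/k))/sqrt(-1/k)


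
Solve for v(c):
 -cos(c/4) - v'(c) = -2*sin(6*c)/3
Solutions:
 v(c) = C1 - 4*sin(c/4) - cos(6*c)/9


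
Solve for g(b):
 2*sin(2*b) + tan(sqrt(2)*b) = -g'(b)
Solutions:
 g(b) = C1 + sqrt(2)*log(cos(sqrt(2)*b))/2 + cos(2*b)


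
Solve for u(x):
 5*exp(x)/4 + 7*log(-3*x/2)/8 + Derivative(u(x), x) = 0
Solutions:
 u(x) = C1 - 7*x*log(-x)/8 + 7*x*(-log(3) + log(2) + 1)/8 - 5*exp(x)/4


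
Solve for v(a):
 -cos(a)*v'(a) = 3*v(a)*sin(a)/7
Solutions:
 v(a) = C1*cos(a)^(3/7)


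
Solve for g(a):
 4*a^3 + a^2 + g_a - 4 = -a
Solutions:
 g(a) = C1 - a^4 - a^3/3 - a^2/2 + 4*a


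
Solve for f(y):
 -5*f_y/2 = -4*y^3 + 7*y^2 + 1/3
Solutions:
 f(y) = C1 + 2*y^4/5 - 14*y^3/15 - 2*y/15


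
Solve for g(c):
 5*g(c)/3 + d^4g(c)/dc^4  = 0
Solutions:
 g(c) = (C1*sin(sqrt(2)*3^(3/4)*5^(1/4)*c/6) + C2*cos(sqrt(2)*3^(3/4)*5^(1/4)*c/6))*exp(-sqrt(2)*3^(3/4)*5^(1/4)*c/6) + (C3*sin(sqrt(2)*3^(3/4)*5^(1/4)*c/6) + C4*cos(sqrt(2)*3^(3/4)*5^(1/4)*c/6))*exp(sqrt(2)*3^(3/4)*5^(1/4)*c/6)


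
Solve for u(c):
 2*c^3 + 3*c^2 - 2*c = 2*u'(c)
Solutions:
 u(c) = C1 + c^4/4 + c^3/2 - c^2/2


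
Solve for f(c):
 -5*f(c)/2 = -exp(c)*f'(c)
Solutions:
 f(c) = C1*exp(-5*exp(-c)/2)


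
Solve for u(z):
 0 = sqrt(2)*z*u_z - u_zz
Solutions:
 u(z) = C1 + C2*erfi(2^(3/4)*z/2)


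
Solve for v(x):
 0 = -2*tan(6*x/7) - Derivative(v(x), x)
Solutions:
 v(x) = C1 + 7*log(cos(6*x/7))/3


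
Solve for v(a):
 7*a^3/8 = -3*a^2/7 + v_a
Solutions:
 v(a) = C1 + 7*a^4/32 + a^3/7


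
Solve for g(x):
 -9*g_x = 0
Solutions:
 g(x) = C1


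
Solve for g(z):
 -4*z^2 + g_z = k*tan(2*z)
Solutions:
 g(z) = C1 - k*log(cos(2*z))/2 + 4*z^3/3


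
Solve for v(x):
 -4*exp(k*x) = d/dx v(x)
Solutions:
 v(x) = C1 - 4*exp(k*x)/k


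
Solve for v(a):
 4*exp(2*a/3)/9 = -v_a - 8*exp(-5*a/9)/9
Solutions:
 v(a) = C1 - 2*exp(2*a/3)/3 + 8*exp(-5*a/9)/5


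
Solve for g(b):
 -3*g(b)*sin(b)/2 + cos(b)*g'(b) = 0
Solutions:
 g(b) = C1/cos(b)^(3/2)


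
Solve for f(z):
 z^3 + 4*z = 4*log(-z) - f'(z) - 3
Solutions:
 f(z) = C1 - z^4/4 - 2*z^2 + 4*z*log(-z) - 7*z


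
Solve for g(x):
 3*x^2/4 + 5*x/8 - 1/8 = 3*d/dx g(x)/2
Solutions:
 g(x) = C1 + x^3/6 + 5*x^2/24 - x/12


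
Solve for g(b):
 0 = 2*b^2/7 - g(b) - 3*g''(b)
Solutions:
 g(b) = C1*sin(sqrt(3)*b/3) + C2*cos(sqrt(3)*b/3) + 2*b^2/7 - 12/7


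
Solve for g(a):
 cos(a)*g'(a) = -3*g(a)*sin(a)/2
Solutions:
 g(a) = C1*cos(a)^(3/2)


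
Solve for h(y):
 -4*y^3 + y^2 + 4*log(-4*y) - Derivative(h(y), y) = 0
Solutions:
 h(y) = C1 - y^4 + y^3/3 + 4*y*log(-y) + 4*y*(-1 + 2*log(2))


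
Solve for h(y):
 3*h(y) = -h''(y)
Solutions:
 h(y) = C1*sin(sqrt(3)*y) + C2*cos(sqrt(3)*y)


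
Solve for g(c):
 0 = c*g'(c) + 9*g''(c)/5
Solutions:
 g(c) = C1 + C2*erf(sqrt(10)*c/6)


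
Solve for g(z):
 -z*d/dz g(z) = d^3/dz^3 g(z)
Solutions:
 g(z) = C1 + Integral(C2*airyai(-z) + C3*airybi(-z), z)


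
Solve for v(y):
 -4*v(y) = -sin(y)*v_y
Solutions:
 v(y) = C1*(cos(y)^2 - 2*cos(y) + 1)/(cos(y)^2 + 2*cos(y) + 1)


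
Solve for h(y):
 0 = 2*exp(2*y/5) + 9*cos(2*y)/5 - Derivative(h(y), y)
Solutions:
 h(y) = C1 + 5*exp(2*y/5) + 9*sin(2*y)/10


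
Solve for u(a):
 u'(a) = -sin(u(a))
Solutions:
 u(a) = -acos((-C1 - exp(2*a))/(C1 - exp(2*a))) + 2*pi
 u(a) = acos((-C1 - exp(2*a))/(C1 - exp(2*a)))


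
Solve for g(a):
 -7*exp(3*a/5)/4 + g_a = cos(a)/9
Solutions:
 g(a) = C1 + 35*exp(3*a/5)/12 + sin(a)/9


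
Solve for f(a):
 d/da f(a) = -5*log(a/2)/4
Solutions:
 f(a) = C1 - 5*a*log(a)/4 + 5*a*log(2)/4 + 5*a/4


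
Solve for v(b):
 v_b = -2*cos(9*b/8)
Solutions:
 v(b) = C1 - 16*sin(9*b/8)/9


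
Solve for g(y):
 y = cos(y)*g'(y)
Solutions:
 g(y) = C1 + Integral(y/cos(y), y)


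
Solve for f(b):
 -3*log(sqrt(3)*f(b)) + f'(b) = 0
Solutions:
 -2*Integral(1/(2*log(_y) + log(3)), (_y, f(b)))/3 = C1 - b


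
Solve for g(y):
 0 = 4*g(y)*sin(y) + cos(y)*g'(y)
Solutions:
 g(y) = C1*cos(y)^4


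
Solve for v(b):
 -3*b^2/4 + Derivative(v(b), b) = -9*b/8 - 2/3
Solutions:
 v(b) = C1 + b^3/4 - 9*b^2/16 - 2*b/3


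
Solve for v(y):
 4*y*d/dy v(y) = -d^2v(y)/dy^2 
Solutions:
 v(y) = C1 + C2*erf(sqrt(2)*y)


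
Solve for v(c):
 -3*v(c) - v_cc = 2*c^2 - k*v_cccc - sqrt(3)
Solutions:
 v(c) = C1*exp(-sqrt(2)*c*sqrt((1 - sqrt(12*k + 1))/k)/2) + C2*exp(sqrt(2)*c*sqrt((1 - sqrt(12*k + 1))/k)/2) + C3*exp(-sqrt(2)*c*sqrt((sqrt(12*k + 1) + 1)/k)/2) + C4*exp(sqrt(2)*c*sqrt((sqrt(12*k + 1) + 1)/k)/2) - 2*c^2/3 + 4/9 + sqrt(3)/3


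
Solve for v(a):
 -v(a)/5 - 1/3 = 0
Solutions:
 v(a) = -5/3


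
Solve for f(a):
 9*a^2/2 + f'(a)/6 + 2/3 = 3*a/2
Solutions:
 f(a) = C1 - 9*a^3 + 9*a^2/2 - 4*a


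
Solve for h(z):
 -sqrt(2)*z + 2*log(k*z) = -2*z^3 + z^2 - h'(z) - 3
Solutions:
 h(z) = C1 - z^4/2 + z^3/3 + sqrt(2)*z^2/2 - 2*z*log(k*z) - z


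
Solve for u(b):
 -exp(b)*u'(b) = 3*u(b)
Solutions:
 u(b) = C1*exp(3*exp(-b))


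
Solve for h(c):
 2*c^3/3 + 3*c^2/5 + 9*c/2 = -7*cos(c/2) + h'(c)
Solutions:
 h(c) = C1 + c^4/6 + c^3/5 + 9*c^2/4 + 14*sin(c/2)


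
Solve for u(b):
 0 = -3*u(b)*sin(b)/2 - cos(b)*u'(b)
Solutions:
 u(b) = C1*cos(b)^(3/2)


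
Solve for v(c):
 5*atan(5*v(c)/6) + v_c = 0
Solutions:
 Integral(1/atan(5*_y/6), (_y, v(c))) = C1 - 5*c


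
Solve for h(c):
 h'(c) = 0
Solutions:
 h(c) = C1


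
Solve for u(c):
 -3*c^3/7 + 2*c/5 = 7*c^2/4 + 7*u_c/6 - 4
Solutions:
 u(c) = C1 - 9*c^4/98 - c^3/2 + 6*c^2/35 + 24*c/7


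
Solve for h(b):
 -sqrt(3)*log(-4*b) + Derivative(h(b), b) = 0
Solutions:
 h(b) = C1 + sqrt(3)*b*log(-b) + sqrt(3)*b*(-1 + 2*log(2))


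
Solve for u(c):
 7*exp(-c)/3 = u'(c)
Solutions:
 u(c) = C1 - 7*exp(-c)/3


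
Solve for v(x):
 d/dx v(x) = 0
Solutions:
 v(x) = C1


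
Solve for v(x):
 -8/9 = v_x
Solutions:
 v(x) = C1 - 8*x/9


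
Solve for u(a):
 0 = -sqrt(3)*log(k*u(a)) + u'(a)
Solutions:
 li(k*u(a))/k = C1 + sqrt(3)*a


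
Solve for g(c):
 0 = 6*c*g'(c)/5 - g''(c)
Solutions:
 g(c) = C1 + C2*erfi(sqrt(15)*c/5)


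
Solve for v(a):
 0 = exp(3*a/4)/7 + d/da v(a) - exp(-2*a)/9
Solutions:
 v(a) = C1 - 4*exp(3*a/4)/21 - exp(-2*a)/18


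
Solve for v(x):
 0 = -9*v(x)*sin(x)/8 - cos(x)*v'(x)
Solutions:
 v(x) = C1*cos(x)^(9/8)


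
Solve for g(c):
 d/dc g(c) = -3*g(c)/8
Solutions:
 g(c) = C1*exp(-3*c/8)


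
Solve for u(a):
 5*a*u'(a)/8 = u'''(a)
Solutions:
 u(a) = C1 + Integral(C2*airyai(5^(1/3)*a/2) + C3*airybi(5^(1/3)*a/2), a)


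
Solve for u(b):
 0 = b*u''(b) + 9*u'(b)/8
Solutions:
 u(b) = C1 + C2/b^(1/8)


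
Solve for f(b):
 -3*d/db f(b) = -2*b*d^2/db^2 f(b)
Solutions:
 f(b) = C1 + C2*b^(5/2)


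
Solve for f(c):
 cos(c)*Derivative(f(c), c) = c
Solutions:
 f(c) = C1 + Integral(c/cos(c), c)


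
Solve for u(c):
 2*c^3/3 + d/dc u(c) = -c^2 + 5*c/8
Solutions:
 u(c) = C1 - c^4/6 - c^3/3 + 5*c^2/16


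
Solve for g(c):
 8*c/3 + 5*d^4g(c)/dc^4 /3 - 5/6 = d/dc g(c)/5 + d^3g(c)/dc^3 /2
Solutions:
 g(c) = C1 + C2*exp(c*(-(2*sqrt(930) + 61)^(1/3) - 1/(2*sqrt(930) + 61)^(1/3) + 2)/20)*sin(sqrt(3)*c*(-(2*sqrt(930) + 61)^(1/3) + (2*sqrt(930) + 61)^(-1/3))/20) + C3*exp(c*(-(2*sqrt(930) + 61)^(1/3) - 1/(2*sqrt(930) + 61)^(1/3) + 2)/20)*cos(sqrt(3)*c*(-(2*sqrt(930) + 61)^(1/3) + (2*sqrt(930) + 61)^(-1/3))/20) + C4*exp(c*((2*sqrt(930) + 61)^(-1/3) + 1 + (2*sqrt(930) + 61)^(1/3))/10) + 20*c^2/3 - 25*c/6


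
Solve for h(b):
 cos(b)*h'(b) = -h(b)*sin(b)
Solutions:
 h(b) = C1*cos(b)


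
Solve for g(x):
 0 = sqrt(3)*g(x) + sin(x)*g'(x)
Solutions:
 g(x) = C1*(cos(x) + 1)^(sqrt(3)/2)/(cos(x) - 1)^(sqrt(3)/2)


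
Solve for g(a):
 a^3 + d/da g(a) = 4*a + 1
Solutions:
 g(a) = C1 - a^4/4 + 2*a^2 + a


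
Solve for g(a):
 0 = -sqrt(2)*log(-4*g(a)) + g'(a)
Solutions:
 -sqrt(2)*Integral(1/(log(-_y) + 2*log(2)), (_y, g(a)))/2 = C1 - a


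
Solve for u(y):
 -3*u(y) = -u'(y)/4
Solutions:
 u(y) = C1*exp(12*y)


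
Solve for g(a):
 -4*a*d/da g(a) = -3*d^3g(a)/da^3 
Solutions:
 g(a) = C1 + Integral(C2*airyai(6^(2/3)*a/3) + C3*airybi(6^(2/3)*a/3), a)


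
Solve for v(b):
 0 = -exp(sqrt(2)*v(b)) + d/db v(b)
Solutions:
 v(b) = sqrt(2)*(2*log(-1/(C1 + b)) - log(2))/4


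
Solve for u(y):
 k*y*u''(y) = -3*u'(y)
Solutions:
 u(y) = C1 + y^(((re(k) - 3)*re(k) + im(k)^2)/(re(k)^2 + im(k)^2))*(C2*sin(3*log(y)*Abs(im(k))/(re(k)^2 + im(k)^2)) + C3*cos(3*log(y)*im(k)/(re(k)^2 + im(k)^2)))


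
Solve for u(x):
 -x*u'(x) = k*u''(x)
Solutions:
 u(x) = C1 + C2*sqrt(k)*erf(sqrt(2)*x*sqrt(1/k)/2)


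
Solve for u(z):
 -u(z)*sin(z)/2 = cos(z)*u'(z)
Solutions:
 u(z) = C1*sqrt(cos(z))


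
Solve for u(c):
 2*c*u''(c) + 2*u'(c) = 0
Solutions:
 u(c) = C1 + C2*log(c)


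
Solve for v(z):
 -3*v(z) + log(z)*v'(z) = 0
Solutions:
 v(z) = C1*exp(3*li(z))


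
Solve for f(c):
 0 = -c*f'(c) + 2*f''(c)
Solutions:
 f(c) = C1 + C2*erfi(c/2)


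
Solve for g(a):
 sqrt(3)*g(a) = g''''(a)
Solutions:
 g(a) = C1*exp(-3^(1/8)*a) + C2*exp(3^(1/8)*a) + C3*sin(3^(1/8)*a) + C4*cos(3^(1/8)*a)


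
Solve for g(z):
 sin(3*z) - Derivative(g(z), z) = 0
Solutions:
 g(z) = C1 - cos(3*z)/3


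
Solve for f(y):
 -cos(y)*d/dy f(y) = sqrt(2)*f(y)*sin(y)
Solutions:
 f(y) = C1*cos(y)^(sqrt(2))


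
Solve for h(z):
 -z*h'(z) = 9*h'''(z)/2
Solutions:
 h(z) = C1 + Integral(C2*airyai(-6^(1/3)*z/3) + C3*airybi(-6^(1/3)*z/3), z)


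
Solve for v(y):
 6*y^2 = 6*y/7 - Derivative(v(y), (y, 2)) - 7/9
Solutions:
 v(y) = C1 + C2*y - y^4/2 + y^3/7 - 7*y^2/18


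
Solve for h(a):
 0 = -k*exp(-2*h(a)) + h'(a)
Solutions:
 h(a) = log(-sqrt(C1 + 2*a*k))
 h(a) = log(C1 + 2*a*k)/2


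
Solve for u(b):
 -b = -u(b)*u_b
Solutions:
 u(b) = -sqrt(C1 + b^2)
 u(b) = sqrt(C1 + b^2)


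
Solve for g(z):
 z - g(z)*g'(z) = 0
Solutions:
 g(z) = -sqrt(C1 + z^2)
 g(z) = sqrt(C1 + z^2)


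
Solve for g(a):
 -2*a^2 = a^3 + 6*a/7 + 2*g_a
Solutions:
 g(a) = C1 - a^4/8 - a^3/3 - 3*a^2/14


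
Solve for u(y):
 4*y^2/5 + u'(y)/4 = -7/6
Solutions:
 u(y) = C1 - 16*y^3/15 - 14*y/3


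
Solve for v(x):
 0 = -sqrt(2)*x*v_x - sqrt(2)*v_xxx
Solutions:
 v(x) = C1 + Integral(C2*airyai(-x) + C3*airybi(-x), x)


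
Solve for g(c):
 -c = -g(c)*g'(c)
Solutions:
 g(c) = -sqrt(C1 + c^2)
 g(c) = sqrt(C1 + c^2)


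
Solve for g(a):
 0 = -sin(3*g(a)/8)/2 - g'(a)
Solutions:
 a/2 + 4*log(cos(3*g(a)/8) - 1)/3 - 4*log(cos(3*g(a)/8) + 1)/3 = C1


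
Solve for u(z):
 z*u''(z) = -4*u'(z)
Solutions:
 u(z) = C1 + C2/z^3


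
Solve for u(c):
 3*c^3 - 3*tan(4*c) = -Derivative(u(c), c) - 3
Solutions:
 u(c) = C1 - 3*c^4/4 - 3*c - 3*log(cos(4*c))/4


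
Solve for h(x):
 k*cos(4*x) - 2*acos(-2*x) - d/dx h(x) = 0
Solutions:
 h(x) = C1 + k*sin(4*x)/4 - 2*x*acos(-2*x) - sqrt(1 - 4*x^2)


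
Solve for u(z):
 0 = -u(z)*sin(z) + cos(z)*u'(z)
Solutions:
 u(z) = C1/cos(z)


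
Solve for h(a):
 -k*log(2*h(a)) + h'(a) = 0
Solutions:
 Integral(1/(log(_y) + log(2)), (_y, h(a))) = C1 + a*k
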